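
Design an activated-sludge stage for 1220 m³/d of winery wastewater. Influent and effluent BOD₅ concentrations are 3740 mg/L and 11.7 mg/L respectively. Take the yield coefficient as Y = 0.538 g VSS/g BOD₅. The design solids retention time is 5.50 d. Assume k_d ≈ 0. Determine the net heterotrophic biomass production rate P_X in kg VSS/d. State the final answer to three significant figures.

With endogenous decay neglected, the observed yield equals the true yield: Y_obs = Y = 0.538 g VSS/g BOD₅.
ΔS = 3740 − 11.7 = 3728 mg/L, so the substrate removal rate is 1220 × 3728/1000 = 4549 kg BOD₅/d.
So the net sludge growth is P_X = 0.5380 × 4549 = 2447 kg VSS/d.

P_X ≈ 2450 kg VSS/d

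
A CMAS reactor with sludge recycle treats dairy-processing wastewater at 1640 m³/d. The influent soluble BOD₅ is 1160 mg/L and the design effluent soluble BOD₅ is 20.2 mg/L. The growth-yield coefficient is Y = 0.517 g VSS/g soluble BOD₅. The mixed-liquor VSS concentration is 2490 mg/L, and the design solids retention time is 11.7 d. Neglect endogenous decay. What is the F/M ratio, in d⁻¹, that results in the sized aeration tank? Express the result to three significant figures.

With k_d = 0 the design equation reduces to V = Y Q (S₀−S) θ_c / X = 0.517 × 1640 × (1160 − 20.2) × 11.7 / 2490 = 4541 m³.
F/M = applied load / biomass = Q·S₀/(V·X) = 1640 × 1160 / (4541 × 2490) = 0.1682 d⁻¹.

F/M ≈ 0.168 d⁻¹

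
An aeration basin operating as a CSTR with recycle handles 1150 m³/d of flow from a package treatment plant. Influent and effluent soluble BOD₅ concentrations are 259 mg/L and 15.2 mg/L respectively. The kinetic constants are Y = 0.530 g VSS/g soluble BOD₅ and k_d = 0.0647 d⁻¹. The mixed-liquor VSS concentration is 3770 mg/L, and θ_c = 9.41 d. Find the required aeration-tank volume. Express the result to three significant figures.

Steady-state biomass mass balance: V·X·(1 + k_d·θ_c) = Y·Q·(S₀ − S)·θ_c, so V = 0.530 × 1150 × (259 − 15.2) × 9.41 / [3770 × (1 + 0.0647 × 9.41)] = 1.4×10^6 / 6065 = 230.5 m³.

V ≈ 231 m³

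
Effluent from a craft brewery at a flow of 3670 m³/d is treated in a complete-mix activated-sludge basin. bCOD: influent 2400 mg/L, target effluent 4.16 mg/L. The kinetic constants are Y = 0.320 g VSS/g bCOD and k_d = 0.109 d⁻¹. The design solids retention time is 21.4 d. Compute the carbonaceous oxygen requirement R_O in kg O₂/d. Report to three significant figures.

Observed yield with endogenous decay: Y_obs = Y / (1 + k_d·θ_c) = 0.320 / (1 + 0.109 × 21.4) = 0.320 / 3.333 = 0.09602 g VSS/g bCOD.
ΔS = 2400 − 4.16 = 2396 mg/L, so the substrate removal rate is 3670 × 2396/1000 = 8793 kg bCOD/d.
P_X = Y_obs·Q·(S₀ − S) = 0.09602 × 8793 = 844.3 kg VSS/d.
R_O = Q·(S₀ − S) − 1.42·P_X = 8793 − 1.42 × 844.3 = 7594 kg O₂/d.

R_O ≈ 7590 kg O₂/d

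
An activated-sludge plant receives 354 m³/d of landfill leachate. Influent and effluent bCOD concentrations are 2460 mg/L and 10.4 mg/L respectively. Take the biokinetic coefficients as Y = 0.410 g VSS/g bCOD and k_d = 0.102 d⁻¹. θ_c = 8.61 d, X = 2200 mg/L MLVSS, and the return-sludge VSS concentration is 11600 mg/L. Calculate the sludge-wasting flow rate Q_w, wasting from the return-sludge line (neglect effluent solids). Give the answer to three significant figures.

Steady-state biomass mass balance: V·X·(1 + k_d·θ_c) = Y·Q·(S₀ − S)·θ_c, so V = 0.410 × 354 × (2460 − 10.4) × 8.61 / [2200 × (1 + 0.102 × 8.61)] = 3.06×10^6 / 4132 = 740.8 m³.
Q_w = (V·X)/(θ_c X_r) = 740.8 × 2200 / (8.61 × 11600) = 16.32 m³/d.

Q_w ≈ 16.3 m³/d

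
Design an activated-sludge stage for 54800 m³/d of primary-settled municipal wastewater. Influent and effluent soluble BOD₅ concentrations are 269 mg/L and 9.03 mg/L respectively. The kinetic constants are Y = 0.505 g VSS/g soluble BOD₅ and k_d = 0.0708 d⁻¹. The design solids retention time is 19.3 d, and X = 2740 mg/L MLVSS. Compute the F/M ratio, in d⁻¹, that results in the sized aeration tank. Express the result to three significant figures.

Steady-state biomass mass balance: V·X·(1 + k_d·θ_c) = Y·Q·(S₀ − S)·θ_c, so V = 0.505 × 54800 × (269 − 9.03) × 19.3 / [2740 × (1 + 0.0708 × 19.3)] = 1.39×10^8 / 6484 = 21414 m³.
F/M = Q·S₀ / (V·X) = 54800 × 269 / (21414 × 2740) = 0.2512 g soluble BOD₅·(g VSS·d)⁻¹.

F/M ≈ 0.251 d⁻¹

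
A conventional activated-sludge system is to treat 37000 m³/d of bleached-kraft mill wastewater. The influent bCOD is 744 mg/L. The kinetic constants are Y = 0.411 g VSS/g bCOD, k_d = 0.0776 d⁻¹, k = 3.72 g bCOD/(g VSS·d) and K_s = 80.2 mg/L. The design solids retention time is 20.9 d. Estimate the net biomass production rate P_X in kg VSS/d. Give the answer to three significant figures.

P_X ≈ 4270 kg VSS/d

Effluent substrate depends only on kinetics and SRT: S = K_s(1 + k_d θ_c) / [θ_c(Yk − k_d) − 1] = 80.2 × (1 + 0.0776 × 20.9) / [20.9 × (0.411 × 3.72 − 0.0776) − 1] = 210.3 / 29.33 = 7.169 mg/L.
Correct the yield for decay: Y_obs = Y/(1 + k_d θ_c) = 0.411 / (1 + 0.0776 × 20.9) = 0.411 / 2.622 = 0.1568.
Q·(S₀ − S) = 37000 × (744 − 7.17) × 10⁻³ = 27263 kg/d removed.
So the net sludge growth is P_X = 0.1568 × 27263 = 4274 kg VSS/d.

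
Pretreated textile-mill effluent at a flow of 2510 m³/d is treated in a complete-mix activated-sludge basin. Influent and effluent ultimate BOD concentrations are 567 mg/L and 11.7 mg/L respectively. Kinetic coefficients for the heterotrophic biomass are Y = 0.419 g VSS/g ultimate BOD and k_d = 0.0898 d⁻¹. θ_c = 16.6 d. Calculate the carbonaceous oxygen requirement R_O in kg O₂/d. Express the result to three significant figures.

R_O ≈ 1060 kg O₂/d

Y_obs = Y / (1 + k_d θ_c) = 0.419 / (1 + 0.0898 × 16.6) = 0.419 / 2.491 = 0.1682.
Q·(S₀ − S) = 2510 × (567 − 11.7) × 10⁻³ = 1394 kg/d removed.
Biomass synthesised: P_X = Y_obs × 1394 = 234.5 kg VSS/d.
Carbonaceous O₂ demand = substrate oxidised − cell-mass equivalent = 1394 − 1.42 × 234.5 = 1061 kg O₂/d.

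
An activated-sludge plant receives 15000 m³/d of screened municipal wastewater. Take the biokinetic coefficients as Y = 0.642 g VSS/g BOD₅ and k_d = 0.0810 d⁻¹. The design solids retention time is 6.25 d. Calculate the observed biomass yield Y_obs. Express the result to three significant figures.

Y_obs = Y / (1 + k_d θ_c) = 0.642 / (1 + 0.0810 × 6.25) = 0.642 / 1.506 = 0.4262.

Y_obs ≈ 0.426 g VSS/g BOD₅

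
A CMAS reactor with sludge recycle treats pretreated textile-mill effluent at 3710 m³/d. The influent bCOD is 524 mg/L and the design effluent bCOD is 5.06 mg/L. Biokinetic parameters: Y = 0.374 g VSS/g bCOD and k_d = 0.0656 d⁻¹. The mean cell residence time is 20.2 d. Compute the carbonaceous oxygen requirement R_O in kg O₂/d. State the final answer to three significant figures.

Observed yield with endogenous decay: Y_obs = Y / (1 + k_d·θ_c) = 0.374 / (1 + 0.0656 × 20.2) = 0.374 / 2.325 = 0.1609 g VSS/g bCOD.
Mass of bCOD removed per day: Q(S₀ − S) = 3710 × 518.9 g/m³ = 1925 kg/d.
Biomass synthesised: P_X = Y_obs × 1925 = 309.7 kg VSS/d.
R_O = Q·ΔS − 1.42 P_X = 1925 − 439.7 = 1486 kg O₂/d.

R_O ≈ 1490 kg O₂/d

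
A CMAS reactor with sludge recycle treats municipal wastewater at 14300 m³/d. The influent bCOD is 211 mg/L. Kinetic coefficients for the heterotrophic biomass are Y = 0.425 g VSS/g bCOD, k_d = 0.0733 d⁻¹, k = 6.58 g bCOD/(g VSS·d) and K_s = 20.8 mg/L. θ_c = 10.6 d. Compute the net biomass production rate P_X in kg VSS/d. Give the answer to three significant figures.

P_X ≈ 717 kg VSS/d

For a completely mixed reactor with recycle the Lawrence–McCarty relation gives S = K_s·(1 + k_d·θ_c) / [θ_c·(Y·k − k_d) − 1] = 20.8 × (1 + 0.0733 × 10.6) / [10.6 × (0.425 × 6.58 − 0.0733) − 1] = 36.96 / 27.87 = 1.326 mg/L.
Y_obs = Y / (1 + k_d θ_c) = 0.425 / (1 + 0.0733 × 10.6) = 0.425 / 1.777 = 0.2392.
Q·(S₀ − S) = 14300 × (211 − 1.33) × 10⁻³ = 2998 kg/d removed.
So the net sludge growth is P_X = 0.2392 × 2998 = 717.1 kg VSS/d.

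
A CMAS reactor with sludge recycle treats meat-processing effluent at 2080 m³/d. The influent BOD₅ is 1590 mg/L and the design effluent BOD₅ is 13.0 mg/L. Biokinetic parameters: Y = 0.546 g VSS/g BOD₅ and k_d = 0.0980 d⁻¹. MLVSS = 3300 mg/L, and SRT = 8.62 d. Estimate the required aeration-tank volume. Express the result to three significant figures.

V ≈ 2540 m³

Rearranging the biomass balance for a CMAS with decay, V = Y·Q·ΔS·θ_c / [X·(1+k_d θ_c)] = 0.546 × 2080 × (1590 − 13.0) × 8.62 / [3300 × (1 + 0.0980 × 8.62)] = 1.54×10^7 / 6088 = 2536 m³.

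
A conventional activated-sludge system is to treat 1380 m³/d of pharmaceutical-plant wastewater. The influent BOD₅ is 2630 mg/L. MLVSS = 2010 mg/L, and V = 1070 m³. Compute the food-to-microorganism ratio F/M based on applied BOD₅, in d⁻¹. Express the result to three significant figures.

F/M = applied load / biomass = Q·S₀/(V·X) = 1380 × 2630 / (1070 × 2010) = 1.688 d⁻¹.

F/M ≈ 1.69 d⁻¹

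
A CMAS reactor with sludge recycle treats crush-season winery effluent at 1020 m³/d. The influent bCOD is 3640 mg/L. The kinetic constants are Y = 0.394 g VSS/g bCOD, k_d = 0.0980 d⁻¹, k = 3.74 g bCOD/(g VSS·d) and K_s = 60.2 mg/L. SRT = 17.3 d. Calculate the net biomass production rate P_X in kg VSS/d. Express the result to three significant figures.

P_X ≈ 542 kg VSS/d

From the Monod/SRT balance for a CMAS, S = K_s·(1+k_d θ_c)/[θ_c·(Y k − k_d) − 1] = 60.2 × (1 + 0.0980 × 17.3) / [17.3 × (0.394 × 3.74 − 0.0980) − 1] = 162.3 / 22.80 = 7.118 mg/L.
Observed yield with endogenous decay: Y_obs = Y / (1 + k_d·θ_c) = 0.394 / (1 + 0.0980 × 17.3) = 0.394 / 2.695 = 0.1462 g VSS/g bCOD.
Mass of bCOD removed per day: Q(S₀ − S) = 1020 × 3633 g/m³ = 3706 kg/d.
So the net sludge growth is P_X = 0.1462 × 3706 = 541.7 kg VSS/d.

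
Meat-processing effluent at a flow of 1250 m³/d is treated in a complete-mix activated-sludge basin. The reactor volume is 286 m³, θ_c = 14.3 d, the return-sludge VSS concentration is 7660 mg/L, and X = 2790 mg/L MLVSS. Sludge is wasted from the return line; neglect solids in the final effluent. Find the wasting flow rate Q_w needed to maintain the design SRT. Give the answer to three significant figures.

Q_w ≈ 7.28 m³/d

θ_c = V·X/(Q_w·X_r) when wasting from the recycle, so Q_w = V·X/(θ_c·X_r) = 286.0 × 2790 / (14.3 × 7660) = 7.285 m³/d.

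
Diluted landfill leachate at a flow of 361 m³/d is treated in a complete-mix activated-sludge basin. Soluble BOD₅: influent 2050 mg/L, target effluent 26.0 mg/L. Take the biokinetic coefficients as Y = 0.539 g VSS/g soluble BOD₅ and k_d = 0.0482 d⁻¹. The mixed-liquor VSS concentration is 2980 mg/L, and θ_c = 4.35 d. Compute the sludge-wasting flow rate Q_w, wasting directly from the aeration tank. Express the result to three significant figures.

Steady-state biomass mass balance: V·X·(1 + k_d·θ_c) = Y·Q·(S₀ − S)·θ_c, so V = 0.539 × 361 × (2050 − 26.0) × 4.35 / [2980 × (1 + 0.0482 × 4.35)] = 1.71×10^6 / 3605 = 475.2 m³.
With mixed-liquor wasting, θ_c = V/Q_w, so Q_w = V/θ_c = 475.2/4.35 = 109.3 m³/d.

Q_w ≈ 109 m³/d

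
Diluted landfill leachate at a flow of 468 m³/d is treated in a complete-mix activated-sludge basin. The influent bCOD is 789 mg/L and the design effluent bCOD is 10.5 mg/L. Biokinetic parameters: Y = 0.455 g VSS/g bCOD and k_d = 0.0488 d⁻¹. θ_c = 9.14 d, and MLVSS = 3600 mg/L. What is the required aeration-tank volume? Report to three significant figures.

Rearranging the biomass balance for a CMAS with decay, V = Y·Q·ΔS·θ_c / [X·(1+k_d θ_c)] = 0.455 × 468 × (789 − 10.5) × 9.14 / [3600 × (1 + 0.0488 × 9.14)] = 1.52×10^6 / 5206 = 291.1 m³.

V ≈ 291 m³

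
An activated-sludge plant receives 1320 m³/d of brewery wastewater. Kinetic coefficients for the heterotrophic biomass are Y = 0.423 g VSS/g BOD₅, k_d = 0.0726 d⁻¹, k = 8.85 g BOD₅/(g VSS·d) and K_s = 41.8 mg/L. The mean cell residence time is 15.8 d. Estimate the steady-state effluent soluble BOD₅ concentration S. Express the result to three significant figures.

Effluent substrate depends only on kinetics and SRT: S = K_s(1 + k_d θ_c) / [θ_c(Yk − k_d) − 1] = 41.8 × (1 + 0.0726 × 15.8) / [15.8 × (0.423 × 8.85 − 0.0726) − 1] = 89.75 / 57.00 = 1.574 mg/L.

S ≈ 1.57 mg/L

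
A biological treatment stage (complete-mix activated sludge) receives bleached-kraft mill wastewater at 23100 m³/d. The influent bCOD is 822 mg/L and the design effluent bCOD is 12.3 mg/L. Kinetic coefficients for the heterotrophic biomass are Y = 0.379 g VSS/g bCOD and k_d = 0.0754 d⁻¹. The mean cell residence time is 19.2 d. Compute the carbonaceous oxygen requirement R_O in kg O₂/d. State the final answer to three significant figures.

Y_obs = Y / (1 + k_d θ_c) = 0.379 / (1 + 0.0754 × 19.2) = 0.379 / 2.448 = 0.1548.
Q·(S₀ − S) = 23100 × (822 − 12.3) × 10⁻³ = 18704 kg/d removed.
Net sludge production P_X = 0.1548 × 18704 = 2896 kg VSS/d.
R_O = Q·(S₀ − S) − 1.42·P_X = 18704 − 1.42 × 2896 = 14592 kg O₂/d.

R_O ≈ 14600 kg O₂/d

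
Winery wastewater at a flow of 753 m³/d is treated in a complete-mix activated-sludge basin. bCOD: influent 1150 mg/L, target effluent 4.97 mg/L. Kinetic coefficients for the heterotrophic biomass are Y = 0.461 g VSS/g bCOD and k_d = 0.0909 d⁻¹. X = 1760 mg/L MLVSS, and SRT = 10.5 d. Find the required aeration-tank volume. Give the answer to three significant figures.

V ≈ 1210 m³

From the SRT design equation V = Y Q (S₀−S) θ_c / [X (1 + k_d θ_c)] = 0.461 × 753 × (1150 − 4.97) × 10.5 / [1760 × (1 + 0.0909 × 10.5)] = 4.17×10^6 / 3440 = 1213 m³.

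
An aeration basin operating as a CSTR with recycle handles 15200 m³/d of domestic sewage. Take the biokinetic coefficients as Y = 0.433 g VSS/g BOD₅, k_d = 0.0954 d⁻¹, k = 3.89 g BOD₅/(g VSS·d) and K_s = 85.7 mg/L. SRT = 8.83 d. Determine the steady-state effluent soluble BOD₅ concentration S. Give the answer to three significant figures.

S ≈ 12.1 mg/L

From the Monod/SRT balance for a CMAS, S = K_s·(1+k_d θ_c)/[θ_c·(Y k − k_d) − 1] = 85.7 × (1 + 0.0954 × 8.83) / [8.83 × (0.433 × 3.89 − 0.0954) − 1] = 157.9 / 13.03 = 12.12 mg/L.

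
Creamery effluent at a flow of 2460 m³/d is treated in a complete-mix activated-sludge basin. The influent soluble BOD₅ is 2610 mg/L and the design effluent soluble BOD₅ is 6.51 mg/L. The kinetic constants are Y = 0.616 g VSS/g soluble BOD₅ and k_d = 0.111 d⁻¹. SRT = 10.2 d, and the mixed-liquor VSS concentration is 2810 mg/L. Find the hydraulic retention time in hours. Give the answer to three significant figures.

From the SRT design equation V = Y Q (S₀−S) θ_c / [X (1 + k_d θ_c)] = 0.616 × 2460 × (2610 − 6.51) × 10.2 / [2810 × (1 + 0.111 × 10.2)] = 4.02×10^7 / 5991 = 6716 m³.
Hydraulic retention time τ = V/Q = 6716 / 2460 = 2.730 d = 65.53 h.

τ ≈ 65.5 h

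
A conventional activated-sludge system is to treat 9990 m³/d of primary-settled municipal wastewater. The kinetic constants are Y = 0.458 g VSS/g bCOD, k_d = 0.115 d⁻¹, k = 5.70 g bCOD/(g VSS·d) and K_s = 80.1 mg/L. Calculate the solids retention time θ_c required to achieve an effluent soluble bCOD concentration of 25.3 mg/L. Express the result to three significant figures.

At the target effluent, Y k S/(K_s+S) = 0.458×5.70×25.3/105.4 = 0.6266 d⁻¹.
θ_c = 1/(μ − k_d) = 1/(0.6266 − 0.115) = 1/0.5116 = 1.954 d.

θ_c ≈ 1.95 d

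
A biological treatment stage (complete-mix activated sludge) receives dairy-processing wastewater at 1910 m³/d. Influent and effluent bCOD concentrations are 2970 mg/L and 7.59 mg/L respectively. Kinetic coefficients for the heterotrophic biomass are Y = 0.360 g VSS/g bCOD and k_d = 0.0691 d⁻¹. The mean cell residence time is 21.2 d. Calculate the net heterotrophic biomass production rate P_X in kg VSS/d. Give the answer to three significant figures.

P_X ≈ 826 kg VSS/d

Observed yield with endogenous decay: Y_obs = Y / (1 + k_d·θ_c) = 0.360 / (1 + 0.0691 × 21.2) = 0.360 / 2.465 = 0.1460 g VSS/g bCOD.
Q·(S₀ − S) = 1910 × (2970 − 7.59) × 10⁻³ = 5658 kg/d removed.
P_X = Y_obs · Q(S₀ − S) = 0.1460 × 5658 = 826.4 kg VSS/d.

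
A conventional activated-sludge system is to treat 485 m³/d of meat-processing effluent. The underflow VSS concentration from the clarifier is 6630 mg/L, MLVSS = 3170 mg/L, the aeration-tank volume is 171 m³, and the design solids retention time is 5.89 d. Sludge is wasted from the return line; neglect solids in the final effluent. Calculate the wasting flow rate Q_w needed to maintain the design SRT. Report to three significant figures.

Q_w = (V·X)/(θ_c X_r) = 171.0 × 3170 / (5.89 × 6630) = 13.88 m³/d.

Q_w ≈ 13.9 m³/d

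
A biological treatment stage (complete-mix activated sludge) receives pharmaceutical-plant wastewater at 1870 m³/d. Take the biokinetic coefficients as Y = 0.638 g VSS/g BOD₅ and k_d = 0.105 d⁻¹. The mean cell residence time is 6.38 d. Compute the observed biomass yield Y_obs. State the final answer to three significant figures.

Y_obs ≈ 0.382 g VSS/g BOD₅

Correct the yield for decay: Y_obs = Y/(1 + k_d θ_c) = 0.638 / (1 + 0.105 × 6.38) = 0.638 / 1.670 = 0.3821.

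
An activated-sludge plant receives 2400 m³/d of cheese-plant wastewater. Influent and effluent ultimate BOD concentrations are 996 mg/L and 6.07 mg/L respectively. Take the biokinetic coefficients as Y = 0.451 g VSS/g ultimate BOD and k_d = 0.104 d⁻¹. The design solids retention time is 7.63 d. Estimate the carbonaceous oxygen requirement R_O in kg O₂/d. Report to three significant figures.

Observed yield with endogenous decay: Y_obs = Y / (1 + k_d·θ_c) = 0.451 / (1 + 0.104 × 7.63) = 0.451 / 1.794 = 0.2515 g VSS/g ultimate BOD.
Q·(S₀ − S) = 2400 × (996 − 6.07) × 10⁻³ = 2376 kg/d removed.
P_X = Y_obs·Q·(S₀ − S) = 0.2515 × 2376 = 597.4 kg VSS/d.
R_O = Q·(S₀ − S) − 1.42·P_X = 2376 − 1.42 × 597.4 = 1527 kg O₂/d.

R_O ≈ 1530 kg O₂/d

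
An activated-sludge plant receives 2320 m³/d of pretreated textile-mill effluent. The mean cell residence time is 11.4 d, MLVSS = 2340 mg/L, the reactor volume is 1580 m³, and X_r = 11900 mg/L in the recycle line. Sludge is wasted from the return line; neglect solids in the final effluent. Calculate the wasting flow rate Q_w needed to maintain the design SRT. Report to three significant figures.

Wasting from the return line (neglecting effluent solids): Q_w = V·X / (θ_c·X_r) = 1580 × 2340 / (11.4 × 11900) = 27.25 m³/d.

Q_w ≈ 27.3 m³/d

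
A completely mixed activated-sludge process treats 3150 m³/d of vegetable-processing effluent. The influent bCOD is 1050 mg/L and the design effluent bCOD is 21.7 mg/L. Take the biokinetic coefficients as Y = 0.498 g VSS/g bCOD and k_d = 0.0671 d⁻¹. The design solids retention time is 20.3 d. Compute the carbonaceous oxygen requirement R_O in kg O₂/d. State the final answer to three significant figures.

R_O ≈ 2270 kg O₂/d

Observed yield with endogenous decay: Y_obs = Y / (1 + k_d·θ_c) = 0.498 / (1 + 0.0671 × 20.3) = 0.498 / 2.362 = 0.2108 g VSS/g bCOD.
ΔS = 1050 − 21.7 = 1028 mg/L, so the substrate removal rate is 3150 × 1028/1000 = 3239 kg bCOD/d.
Net sludge production P_X = 0.2108 × 3239 = 682.9 kg VSS/d.
Carbonaceous O₂ demand = substrate oxidised − cell-mass equivalent = 3239 − 1.42 × 682.9 = 2269 kg O₂/d.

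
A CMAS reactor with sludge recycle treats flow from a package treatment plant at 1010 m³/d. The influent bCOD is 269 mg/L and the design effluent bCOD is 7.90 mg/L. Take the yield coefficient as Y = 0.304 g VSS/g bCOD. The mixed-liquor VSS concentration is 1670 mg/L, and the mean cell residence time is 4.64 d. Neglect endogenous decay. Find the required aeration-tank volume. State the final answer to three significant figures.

V ≈ 223 m³

V·X = Y·Q·ΔS·θ_c gives V = 0.304 × 1010 × (269 − 7.90) × 4.64 / 1670 = 222.7 m³.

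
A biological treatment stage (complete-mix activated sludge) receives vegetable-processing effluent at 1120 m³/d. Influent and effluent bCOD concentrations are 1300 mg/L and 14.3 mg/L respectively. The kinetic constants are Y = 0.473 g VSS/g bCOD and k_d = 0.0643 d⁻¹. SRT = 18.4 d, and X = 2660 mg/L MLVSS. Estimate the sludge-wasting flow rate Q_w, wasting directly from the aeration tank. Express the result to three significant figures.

Q_w ≈ 117 m³/d

Rearranging the biomass balance for a CMAS with decay, V = Y·Q·ΔS·θ_c / [X·(1+k_d θ_c)] = 0.473 × 1120 × (1300 − 14.3) × 18.4 / [2660 × (1 + 0.0643 × 18.4)] = 1.25×10^7 / 5807 = 2158 m³.
Wasting from the aeration tank: Q_w = V / θ_c = 2158 / 18.4 = 117.3 m³/d.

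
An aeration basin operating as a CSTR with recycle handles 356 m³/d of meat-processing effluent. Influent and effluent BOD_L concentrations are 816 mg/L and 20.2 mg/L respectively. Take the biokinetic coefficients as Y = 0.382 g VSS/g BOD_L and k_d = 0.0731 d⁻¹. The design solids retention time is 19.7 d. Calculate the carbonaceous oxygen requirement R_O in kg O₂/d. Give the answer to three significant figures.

R_O ≈ 220 kg O₂/d

Correct the yield for decay: Y_obs = Y/(1 + k_d θ_c) = 0.382 / (1 + 0.0731 × 19.7) = 0.382 / 2.440 = 0.1566.
Q·(S₀ − S) = 356 × (816 − 20.2) × 10⁻³ = 283.3 kg/d removed.
P_X = Y_obs·Q·(S₀ − S) = 0.1566 × 283.3 = 44.35 kg VSS/d.
R_O = Q·(S₀ − S) − 1.42·P_X = 283.3 − 1.42 × 44.35 = 220.3 kg O₂/d.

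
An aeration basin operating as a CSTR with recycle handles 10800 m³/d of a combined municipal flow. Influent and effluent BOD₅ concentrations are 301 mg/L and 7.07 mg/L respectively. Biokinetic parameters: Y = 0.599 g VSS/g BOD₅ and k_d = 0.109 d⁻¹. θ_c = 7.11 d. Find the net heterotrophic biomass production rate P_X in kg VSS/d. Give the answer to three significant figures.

The observed yield is Y_obs = Y/(1 + k_d·θ_c) = 0.599 / (1 + 0.109 × 7.11) = 0.599 / 1.775 = 0.3375 g VSS per g BOD₅ removed.
Substrate removed = Q·(S₀ − S) = 10800 m³/d × (301 − 7.07) g/m³ = 3.17×10^6 g/d = 3174 kg/d.
So the net sludge growth is P_X = 0.3375 × 3174 = 1071 kg VSS/d.

P_X ≈ 1070 kg VSS/d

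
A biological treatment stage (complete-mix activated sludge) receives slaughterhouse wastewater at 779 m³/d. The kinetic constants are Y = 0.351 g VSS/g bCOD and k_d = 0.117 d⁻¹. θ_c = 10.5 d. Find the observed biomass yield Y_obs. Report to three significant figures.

The observed yield is Y_obs = Y/(1 + k_d·θ_c) = 0.351 / (1 + 0.117 × 10.5) = 0.351 / 2.229 = 0.1575 g VSS per g bCOD removed.

Y_obs ≈ 0.158 g VSS/g bCOD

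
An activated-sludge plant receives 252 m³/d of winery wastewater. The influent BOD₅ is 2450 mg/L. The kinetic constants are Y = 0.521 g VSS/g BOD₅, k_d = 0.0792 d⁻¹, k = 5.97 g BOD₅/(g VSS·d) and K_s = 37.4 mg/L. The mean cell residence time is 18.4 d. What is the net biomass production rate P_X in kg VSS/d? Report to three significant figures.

Effluent substrate depends only on kinetics and SRT: S = K_s(1 + k_d θ_c) / [θ_c(Yk − k_d) − 1] = 37.4 × (1 + 0.0792 × 18.4) / [18.4 × (0.521 × 5.97 − 0.0792) − 1] = 91.90 / 54.77 = 1.678 mg/L.
Y_obs = Y / (1 + k_d θ_c) = 0.521 / (1 + 0.0792 × 18.4) = 0.521 / 2.457 = 0.2120.
Q·(S₀ − S) = 252 × (2450 − 1.68) × 10⁻³ = 617.0 kg/d removed.
Biomass produced: P_X = Y_obs·Q·ΔS = 0.2120 × 617.0 ≈ 130.8 kg VSS/d.

P_X ≈ 131 kg VSS/d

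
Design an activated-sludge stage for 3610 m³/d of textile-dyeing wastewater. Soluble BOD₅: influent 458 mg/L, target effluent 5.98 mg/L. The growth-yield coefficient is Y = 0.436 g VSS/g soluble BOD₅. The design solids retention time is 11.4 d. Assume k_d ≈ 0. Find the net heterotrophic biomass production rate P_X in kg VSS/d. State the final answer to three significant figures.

No decay correction is needed, so Y_obs = Y = 0.436.
Substrate removed = Q·(S₀ − S) = 3610 m³/d × (458 − 5.98) g/m³ = 1.63×10^6 g/d = 1632 kg/d.
Net biomass production P_X = Y_obs × Q·(S₀ − S) = 0.4360 × 1632 = 711.5 kg VSS/d.

P_X ≈ 711 kg VSS/d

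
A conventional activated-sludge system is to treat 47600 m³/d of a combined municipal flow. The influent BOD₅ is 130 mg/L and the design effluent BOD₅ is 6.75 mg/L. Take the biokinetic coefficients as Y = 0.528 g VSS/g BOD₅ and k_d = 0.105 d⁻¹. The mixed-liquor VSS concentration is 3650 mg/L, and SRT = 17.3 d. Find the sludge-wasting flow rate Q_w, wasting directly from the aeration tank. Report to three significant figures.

Q_w ≈ 301 m³/d

Steady-state biomass mass balance: V·X·(1 + k_d·θ_c) = Y·Q·(S₀ − S)·θ_c, so V = 0.528 × 47600 × (130 − 6.75) × 17.3 / [3650 × (1 + 0.105 × 17.3)] = 5.36×10^7 / 10280 = 5213 m³.
Wasting from the aeration tank: Q_w = V / θ_c = 5213 / 17.3 = 301.3 m³/d.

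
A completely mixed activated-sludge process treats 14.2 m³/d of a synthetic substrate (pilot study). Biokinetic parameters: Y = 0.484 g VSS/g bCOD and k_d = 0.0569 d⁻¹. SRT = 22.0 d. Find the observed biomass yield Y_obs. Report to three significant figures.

Y_obs ≈ 0.215 g VSS/g bCOD

The observed yield is Y_obs = Y/(1 + k_d·θ_c) = 0.484 / (1 + 0.0569 × 22.0) = 0.484 / 2.252 = 0.2149 g VSS per g bCOD removed.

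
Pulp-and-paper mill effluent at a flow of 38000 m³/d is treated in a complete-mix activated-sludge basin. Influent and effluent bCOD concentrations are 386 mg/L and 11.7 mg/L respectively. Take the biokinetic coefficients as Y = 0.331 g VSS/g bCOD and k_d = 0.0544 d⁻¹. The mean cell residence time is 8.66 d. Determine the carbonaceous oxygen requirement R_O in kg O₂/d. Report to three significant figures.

R_O ≈ 9680 kg O₂/d

Y_obs = Y / (1 + k_d θ_c) = 0.331 / (1 + 0.0544 × 8.66) = 0.331 / 1.471 = 0.2250.
Substrate removed = Q·(S₀ − S) = 38000 m³/d × (386 − 11.7) g/m³ = 1.42×10^7 g/d = 14223 kg/d.
P_X = Y_obs·Q·(S₀ − S) = 0.2250 × 14223 = 3200 kg VSS/d.
R_O = Q·ΔS − 1.42 P_X = 14223 − 4544 = 9679 kg O₂/d.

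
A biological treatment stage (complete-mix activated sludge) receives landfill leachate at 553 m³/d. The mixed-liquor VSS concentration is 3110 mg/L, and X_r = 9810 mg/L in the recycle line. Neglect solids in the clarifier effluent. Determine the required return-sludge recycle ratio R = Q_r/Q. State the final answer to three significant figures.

R ≈ 0.464

Solids balance on the clarifier gives (1+R)X = R·X_r, so R = X/(X_r − X) = 3110 / (9810 − 3110) = 0.4642.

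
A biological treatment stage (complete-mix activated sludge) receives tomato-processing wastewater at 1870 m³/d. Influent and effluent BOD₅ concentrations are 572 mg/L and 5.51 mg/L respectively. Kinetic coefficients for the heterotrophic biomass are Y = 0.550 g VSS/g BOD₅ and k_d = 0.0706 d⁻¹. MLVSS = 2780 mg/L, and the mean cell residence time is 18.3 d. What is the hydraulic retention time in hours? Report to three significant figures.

Rearranging the biomass balance for a CMAS with decay, V = Y·Q·ΔS·θ_c / [X·(1+k_d θ_c)] = 0.550 × 1870 × (572 − 5.51) × 18.3 / [2780 × (1 + 0.0706 × 18.3)] = 1.07×10^7 / 6372 = 1673 m³.
Hydraulic retention time τ = V/Q = 1673 / 1870 = 0.8949 d = 21.48 h.

τ ≈ 21.5 h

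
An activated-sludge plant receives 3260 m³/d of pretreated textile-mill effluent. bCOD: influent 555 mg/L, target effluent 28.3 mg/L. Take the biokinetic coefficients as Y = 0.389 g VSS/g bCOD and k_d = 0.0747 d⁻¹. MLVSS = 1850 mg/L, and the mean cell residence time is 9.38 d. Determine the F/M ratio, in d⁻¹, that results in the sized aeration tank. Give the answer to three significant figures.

Rearranging the biomass balance for a CMAS with decay, V = Y·Q·ΔS·θ_c / [X·(1+k_d θ_c)] = 0.389 × 3260 × (555 − 28.3) × 9.38 / [1850 × (1 + 0.0747 × 9.38)] = 6.27×10^6 / 3146 = 1991 m³.
F/M = Q·S₀ / (V·X) = 3260 × 555 / (1991 × 1850) = 0.4911 g bCOD·(g VSS·d)⁻¹.

F/M ≈ 0.491 d⁻¹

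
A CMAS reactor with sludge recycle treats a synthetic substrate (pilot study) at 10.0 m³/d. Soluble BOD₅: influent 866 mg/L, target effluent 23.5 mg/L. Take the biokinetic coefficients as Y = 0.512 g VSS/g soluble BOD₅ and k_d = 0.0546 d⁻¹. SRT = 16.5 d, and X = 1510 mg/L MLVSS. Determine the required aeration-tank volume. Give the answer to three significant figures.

Steady-state biomass mass balance: V·X·(1 + k_d·θ_c) = Y·Q·(S₀ − S)·θ_c, so V = 0.512 × 10.0 × (866 − 23.5) × 16.5 / [1510 × (1 + 0.0546 × 16.5)] = 7.12×10^4 / 2870 = 24.80 m³.

V ≈ 24.8 m³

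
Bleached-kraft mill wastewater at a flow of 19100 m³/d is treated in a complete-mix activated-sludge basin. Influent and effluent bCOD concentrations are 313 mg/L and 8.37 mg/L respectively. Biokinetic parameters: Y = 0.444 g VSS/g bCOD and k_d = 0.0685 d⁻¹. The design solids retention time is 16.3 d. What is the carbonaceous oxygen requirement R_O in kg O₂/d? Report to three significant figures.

Correct the yield for decay: Y_obs = Y/(1 + k_d θ_c) = 0.444 / (1 + 0.0685 × 16.3) = 0.444 / 2.117 = 0.2098.
Q·(S₀ − S) = 19100 × (313 − 8.37) × 10⁻³ = 5818 kg/d removed.
Biomass synthesised: P_X = Y_obs × 5818 = 1221 kg VSS/d.
R_O = Q·(S₀ − S) − 1.42·P_X = 5818 − 1.42 × 1221 = 4085 kg O₂/d.

R_O ≈ 4090 kg O₂/d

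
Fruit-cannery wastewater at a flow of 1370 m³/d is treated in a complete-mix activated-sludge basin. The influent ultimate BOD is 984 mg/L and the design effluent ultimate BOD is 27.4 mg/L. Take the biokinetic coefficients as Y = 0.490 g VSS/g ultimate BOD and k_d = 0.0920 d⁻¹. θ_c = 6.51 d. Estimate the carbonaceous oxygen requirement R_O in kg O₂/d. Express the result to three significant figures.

The observed yield is Y_obs = Y/(1 + k_d·θ_c) = 0.490 / (1 + 0.0920 × 6.51) = 0.490 / 1.599 = 0.3065 g VSS per g ultimate BOD removed.
Mass of ultimate BOD removed per day: Q(S₀ − S) = 1370 × 956.6 g/m³ = 1311 kg/d.
Biomass synthesised: P_X = Y_obs × 1311 = 401.6 kg VSS/d.
Carbonaceous O₂ demand = substrate oxidised − cell-mass equivalent = 1311 − 1.42 × 401.6 = 740.2 kg O₂/d.

R_O ≈ 740 kg O₂/d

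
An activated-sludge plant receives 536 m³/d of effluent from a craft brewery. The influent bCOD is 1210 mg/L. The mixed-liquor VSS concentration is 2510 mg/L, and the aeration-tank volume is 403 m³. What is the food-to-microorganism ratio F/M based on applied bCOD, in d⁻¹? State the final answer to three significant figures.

F/M = Q·S₀ / (V·X) = 536 × 1210 / (403.0 × 2510) = 0.6412 g bCOD·(g VSS·d)⁻¹.

F/M ≈ 0.641 d⁻¹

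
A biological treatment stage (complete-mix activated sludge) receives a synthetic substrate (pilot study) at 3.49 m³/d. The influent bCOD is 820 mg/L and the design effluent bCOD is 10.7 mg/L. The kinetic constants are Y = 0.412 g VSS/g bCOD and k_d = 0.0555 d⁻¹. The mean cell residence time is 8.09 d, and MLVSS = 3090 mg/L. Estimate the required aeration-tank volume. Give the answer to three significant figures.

V ≈ 2.10 m³

Rearranging the biomass balance for a CMAS with decay, V = Y·Q·ΔS·θ_c / [X·(1+k_d θ_c)] = 0.412 × 3.49 × (820 − 10.7) × 8.09 / [3090 × (1 + 0.0555 × 8.09)] = 9.41×10^3 / 4477 = 2.103 m³.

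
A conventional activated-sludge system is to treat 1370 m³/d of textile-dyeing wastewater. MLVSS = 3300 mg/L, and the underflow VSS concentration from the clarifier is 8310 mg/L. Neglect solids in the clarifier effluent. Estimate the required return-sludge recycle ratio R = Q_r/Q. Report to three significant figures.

R ≈ 0.659

R = Q_r/Q = X/(X_r − X) = 3300 / (8310 − 3300) = 0.6587.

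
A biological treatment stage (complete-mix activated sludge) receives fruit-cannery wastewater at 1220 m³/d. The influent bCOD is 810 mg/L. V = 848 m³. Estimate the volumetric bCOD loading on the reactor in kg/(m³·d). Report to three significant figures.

Applied bCOD load per unit volume = Q·S₀/V = (1220 × 810/1000)/848.0 = 1.165 kg bCOD·m⁻³·d⁻¹.

L_v ≈ 1.17 kg bCOD/(m³·d)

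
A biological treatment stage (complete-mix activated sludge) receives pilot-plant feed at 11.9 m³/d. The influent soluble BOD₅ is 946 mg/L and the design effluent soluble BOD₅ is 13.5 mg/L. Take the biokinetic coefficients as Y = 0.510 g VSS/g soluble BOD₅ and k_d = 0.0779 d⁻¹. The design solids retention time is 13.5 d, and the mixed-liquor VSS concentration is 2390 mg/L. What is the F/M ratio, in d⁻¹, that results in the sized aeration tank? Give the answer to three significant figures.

From the SRT design equation V = Y Q (S₀−S) θ_c / [X (1 + k_d θ_c)] = 0.510 × 11.9 × (946 − 13.5) × 13.5 / [2390 × (1 + 0.0779 × 13.5)] = 7.64×10^4 / 4903 = 15.58 m³.
F/M = applied load / biomass = Q·S₀/(V·X) = 11.9 × 946 / (15.58 × 2390) = 0.3023 d⁻¹.

F/M ≈ 0.302 d⁻¹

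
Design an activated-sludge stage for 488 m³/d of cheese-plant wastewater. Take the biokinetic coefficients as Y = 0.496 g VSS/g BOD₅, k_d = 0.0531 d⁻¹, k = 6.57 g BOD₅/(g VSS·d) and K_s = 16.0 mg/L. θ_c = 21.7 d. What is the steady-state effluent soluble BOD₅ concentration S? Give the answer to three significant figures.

From the Monod/SRT balance for a CMAS, S = K_s·(1+k_d θ_c)/[θ_c·(Y k − k_d) − 1] = 16.0 × (1 + 0.0531 × 21.7) / [21.7 × (0.496 × 6.57 − 0.0531) − 1] = 34.44 / 68.56 = 0.5023 mg/L.

S ≈ 0.502 mg/L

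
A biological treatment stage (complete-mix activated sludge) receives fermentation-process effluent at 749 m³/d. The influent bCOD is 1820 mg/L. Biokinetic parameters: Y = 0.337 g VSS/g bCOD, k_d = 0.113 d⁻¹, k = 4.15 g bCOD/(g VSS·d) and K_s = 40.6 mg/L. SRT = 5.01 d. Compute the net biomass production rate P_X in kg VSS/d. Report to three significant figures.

P_X ≈ 291 kg VSS/d

From the Monod/SRT balance for a CMAS, S = K_s·(1+k_d θ_c)/[θ_c·(Y k − k_d) − 1] = 40.6 × (1 + 0.113 × 5.01) / [5.01 × (0.337 × 4.15 − 0.113) − 1] = 63.58 / 5.441 = 11.69 mg/L.
Observed yield with endogenous decay: Y_obs = Y / (1 + k_d·θ_c) = 0.337 / (1 + 0.113 × 5.01) = 0.337 / 1.566 = 0.2152 g VSS/g bCOD.
ΔS = 1820 − 11.7 = 1808 mg/L, so the substrate removal rate is 749 × 1808/1000 = 1354 kg bCOD/d.
Biomass produced: P_X = Y_obs·Q·ΔS = 0.2152 × 1354 ≈ 291.4 kg VSS/d.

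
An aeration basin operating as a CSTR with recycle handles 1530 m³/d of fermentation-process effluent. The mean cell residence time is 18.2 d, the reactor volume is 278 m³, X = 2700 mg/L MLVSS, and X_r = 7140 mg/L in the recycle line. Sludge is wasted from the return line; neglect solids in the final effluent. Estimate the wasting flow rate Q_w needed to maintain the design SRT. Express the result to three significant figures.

θ_c = V·X/(Q_w·X_r) when wasting from the recycle, so Q_w = V·X/(θ_c·X_r) = 278.0 × 2700 / (18.2 × 7140) = 5.776 m³/d.

Q_w ≈ 5.78 m³/d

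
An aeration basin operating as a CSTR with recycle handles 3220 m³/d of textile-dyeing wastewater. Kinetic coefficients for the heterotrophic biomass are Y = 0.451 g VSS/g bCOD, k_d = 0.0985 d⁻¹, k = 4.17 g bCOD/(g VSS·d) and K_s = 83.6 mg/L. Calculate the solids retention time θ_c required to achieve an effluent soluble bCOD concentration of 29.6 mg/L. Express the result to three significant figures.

θ_c ≈ 2.54 d

From 1/θ_c = Y·k·S/(K_s + S) − k_d: Y·k·S/(K_s+S) = 0.451 × 4.17 × 29.6 / (83.6 + 29.6) = 0.4918 d⁻¹.
θ_c = 1/(μ − k_d) = 1/(0.4918 − 0.0985) = 1/0.3933 = 2.543 d.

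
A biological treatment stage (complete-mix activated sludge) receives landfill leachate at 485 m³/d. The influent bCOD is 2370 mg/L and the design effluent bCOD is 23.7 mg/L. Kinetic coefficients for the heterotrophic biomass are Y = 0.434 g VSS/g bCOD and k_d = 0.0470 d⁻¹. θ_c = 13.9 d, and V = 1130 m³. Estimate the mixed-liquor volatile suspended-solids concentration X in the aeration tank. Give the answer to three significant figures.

X ≈ 3670 mg/L

From V·X·(1 + k_d·θ_c) = Y·Q·(S₀ − S)·θ_c: X = 0.434 × 485 × (2370 − 23.7) × 13.9 / [1130 × (1 + 0.0470 × 13.9)] = 3675 mg/L.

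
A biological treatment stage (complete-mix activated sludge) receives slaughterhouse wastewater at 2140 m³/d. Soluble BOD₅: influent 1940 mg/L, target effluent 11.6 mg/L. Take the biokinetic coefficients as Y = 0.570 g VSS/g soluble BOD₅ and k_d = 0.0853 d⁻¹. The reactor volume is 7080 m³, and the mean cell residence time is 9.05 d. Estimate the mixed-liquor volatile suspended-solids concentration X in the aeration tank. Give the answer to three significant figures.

Solving the biomass balance for X: X = Y Q (S₀−S) θ_c / [V (1+k_d θ_c)] = 0.570 × 2140 × (1940 − 11.6) × 9.05 / [7080 × (1 + 0.0853 × 9.05)] = 1697 mg/L.

X ≈ 1700 mg/L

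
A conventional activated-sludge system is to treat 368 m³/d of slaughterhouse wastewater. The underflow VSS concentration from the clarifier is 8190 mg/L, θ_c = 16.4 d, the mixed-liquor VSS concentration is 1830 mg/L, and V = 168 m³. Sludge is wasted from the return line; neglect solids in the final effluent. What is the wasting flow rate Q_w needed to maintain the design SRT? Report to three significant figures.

Q_w = (V·X)/(θ_c X_r) = 168.0 × 1830 / (16.4 × 8190) = 2.289 m³/d.

Q_w ≈ 2.29 m³/d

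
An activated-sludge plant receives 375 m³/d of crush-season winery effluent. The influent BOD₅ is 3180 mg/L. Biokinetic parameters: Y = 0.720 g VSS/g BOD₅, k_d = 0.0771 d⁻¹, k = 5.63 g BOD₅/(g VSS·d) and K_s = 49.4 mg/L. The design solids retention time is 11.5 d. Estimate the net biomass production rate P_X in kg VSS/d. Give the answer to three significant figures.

P_X ≈ 455 kg VSS/d

For a completely mixed reactor with recycle the Lawrence–McCarty relation gives S = K_s·(1 + k_d·θ_c) / [θ_c·(Y·k − k_d) − 1] = 49.4 × (1 + 0.0771 × 11.5) / [11.5 × (0.720 × 5.63 − 0.0771) − 1] = 93.20 / 44.73 = 2.084 mg/L.
The observed yield is Y_obs = Y/(1 + k_d·θ_c) = 0.720 / (1 + 0.0771 × 11.5) = 0.720 / 1.887 = 0.3816 g VSS per g BOD₅ removed.
Q·(S₀ − S) = 375 × (3180 − 2.08) × 10⁻³ = 1192 kg/d removed.
So the net sludge growth is P_X = 0.3816 × 1192 = 454.8 kg VSS/d.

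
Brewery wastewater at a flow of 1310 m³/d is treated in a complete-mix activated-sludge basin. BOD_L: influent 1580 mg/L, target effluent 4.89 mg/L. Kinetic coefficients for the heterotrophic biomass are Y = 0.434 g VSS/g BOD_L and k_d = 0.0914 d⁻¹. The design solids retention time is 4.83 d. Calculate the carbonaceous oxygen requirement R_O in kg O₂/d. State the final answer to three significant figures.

R_O ≈ 1180 kg O₂/d

The observed yield is Y_obs = Y/(1 + k_d·θ_c) = 0.434 / (1 + 0.0914 × 4.83) = 0.434 / 1.441 = 0.3011 g VSS per g BOD_L removed.
Mass of BOD_L removed per day: Q(S₀ − S) = 1310 × 1575 g/m³ = 2063 kg/d.
Biomass synthesised: P_X = Y_obs × 2063 = 621.3 kg VSS/d.
Carbonaceous O₂ demand = substrate oxidised − cell-mass equivalent = 2063 − 1.42 × 621.3 = 1181 kg O₂/d.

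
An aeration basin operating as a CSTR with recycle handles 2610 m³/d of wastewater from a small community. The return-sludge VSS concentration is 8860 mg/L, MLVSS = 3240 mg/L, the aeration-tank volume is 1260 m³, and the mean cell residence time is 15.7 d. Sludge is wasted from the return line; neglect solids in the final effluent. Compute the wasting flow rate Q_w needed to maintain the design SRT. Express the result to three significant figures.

Q_w = (V·X)/(θ_c X_r) = 1260 × 3240 / (15.7 × 8860) = 29.35 m³/d.

Q_w ≈ 29.3 m³/d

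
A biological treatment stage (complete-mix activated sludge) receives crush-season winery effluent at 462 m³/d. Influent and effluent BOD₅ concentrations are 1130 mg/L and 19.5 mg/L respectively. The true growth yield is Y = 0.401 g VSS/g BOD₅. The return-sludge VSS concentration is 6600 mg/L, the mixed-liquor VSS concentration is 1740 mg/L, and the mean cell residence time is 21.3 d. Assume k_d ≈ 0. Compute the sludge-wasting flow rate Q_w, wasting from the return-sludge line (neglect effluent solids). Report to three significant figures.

V·X = Y·Q·ΔS·θ_c gives V = 0.401 × 462 × (1130 − 19.5) × 21.3 / 1740 = 2518 m³.
Wasting from the return line (neglecting effluent solids): Q_w = V·X / (θ_c·X_r) = 2518 × 1740 / (21.3 × 6600) = 31.17 m³/d.

Q_w ≈ 31.2 m³/d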